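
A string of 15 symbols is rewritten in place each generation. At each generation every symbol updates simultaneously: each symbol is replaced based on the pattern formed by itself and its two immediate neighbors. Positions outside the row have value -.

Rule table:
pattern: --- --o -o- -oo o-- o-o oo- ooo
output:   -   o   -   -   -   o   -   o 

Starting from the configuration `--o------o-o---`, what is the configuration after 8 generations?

-o-o-----------

-o------o-o----
o------o-o-----
------o-o------
-----o-o-------
----o-o--------
---o-o---------
--o-o----------
-o-o-----------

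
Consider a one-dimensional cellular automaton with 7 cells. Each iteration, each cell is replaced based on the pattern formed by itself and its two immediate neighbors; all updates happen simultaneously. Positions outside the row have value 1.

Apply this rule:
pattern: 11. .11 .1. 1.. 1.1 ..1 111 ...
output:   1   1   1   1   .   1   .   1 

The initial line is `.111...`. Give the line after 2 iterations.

iteration 1: .1.1111
iteration 2: .1.1...

.1.1...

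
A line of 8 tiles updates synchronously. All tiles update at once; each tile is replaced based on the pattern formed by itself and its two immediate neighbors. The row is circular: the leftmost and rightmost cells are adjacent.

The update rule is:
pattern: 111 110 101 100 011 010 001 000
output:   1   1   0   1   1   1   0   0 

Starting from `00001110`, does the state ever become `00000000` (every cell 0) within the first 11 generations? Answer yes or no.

no

00001111
10001111
11001111
11101111
11101111  (fixed point — unchanged through generation 11)
generation 11 is 11101111, still not uniform 0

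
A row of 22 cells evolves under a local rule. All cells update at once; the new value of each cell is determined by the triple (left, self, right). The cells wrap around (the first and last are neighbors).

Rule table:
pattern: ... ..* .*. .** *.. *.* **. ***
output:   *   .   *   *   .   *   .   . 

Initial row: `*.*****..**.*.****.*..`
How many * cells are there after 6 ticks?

tick 1: ***......*.****...**..
tick 2: *...****.***....*.*...
tick 3: *.*.*...**...**.***.*.
tick 4: *****.*.*..*.*.**..***
tick 5: .....****..*****...*..
tick 6: ****.*.....*.....*.*.*
count of *: 9

9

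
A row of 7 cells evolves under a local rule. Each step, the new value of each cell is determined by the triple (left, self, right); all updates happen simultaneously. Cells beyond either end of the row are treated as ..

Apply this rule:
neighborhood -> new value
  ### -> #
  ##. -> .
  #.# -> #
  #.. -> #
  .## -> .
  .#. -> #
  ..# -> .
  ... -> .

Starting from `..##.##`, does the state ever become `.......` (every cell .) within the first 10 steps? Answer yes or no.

....#..
....##.
......#
......#  (fixed point — unchanged through step 10)
step 10 is ......#, still not uniform .

no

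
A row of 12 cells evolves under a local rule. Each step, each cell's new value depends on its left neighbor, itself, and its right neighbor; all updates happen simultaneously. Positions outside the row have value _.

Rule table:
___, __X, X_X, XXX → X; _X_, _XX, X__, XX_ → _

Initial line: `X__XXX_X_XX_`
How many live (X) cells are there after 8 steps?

__X_X_X_X___
XX_X_X_X__XX
__X_X_X__X__
XX_X_X__X__X
__X_X__X__X_
XX_X__X__X__
__X__X__X__X
XX__X__X__X_
count of X: 5

5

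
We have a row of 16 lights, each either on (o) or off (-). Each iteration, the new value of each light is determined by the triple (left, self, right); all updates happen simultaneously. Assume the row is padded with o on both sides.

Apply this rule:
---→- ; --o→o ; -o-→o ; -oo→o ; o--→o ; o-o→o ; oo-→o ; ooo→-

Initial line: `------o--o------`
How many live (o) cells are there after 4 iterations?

o----oooooo----o
oo--oo----oo--oo
-oooooo--oooooo-
oo----oooo----oo
count of o: 8

8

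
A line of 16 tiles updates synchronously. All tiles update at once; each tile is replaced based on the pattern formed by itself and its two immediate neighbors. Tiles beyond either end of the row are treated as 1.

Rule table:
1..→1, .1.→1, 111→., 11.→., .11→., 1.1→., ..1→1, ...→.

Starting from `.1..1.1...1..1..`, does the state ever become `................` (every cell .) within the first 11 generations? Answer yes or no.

generation 1: .1111.11.1111111
generation 2: ................
all cells are . at generation 2

yes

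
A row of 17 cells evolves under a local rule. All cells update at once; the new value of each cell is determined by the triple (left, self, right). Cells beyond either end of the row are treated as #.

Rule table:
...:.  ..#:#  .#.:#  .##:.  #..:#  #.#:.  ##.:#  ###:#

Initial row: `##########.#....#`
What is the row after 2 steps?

##########..####.

##########.##..#.
##########..####.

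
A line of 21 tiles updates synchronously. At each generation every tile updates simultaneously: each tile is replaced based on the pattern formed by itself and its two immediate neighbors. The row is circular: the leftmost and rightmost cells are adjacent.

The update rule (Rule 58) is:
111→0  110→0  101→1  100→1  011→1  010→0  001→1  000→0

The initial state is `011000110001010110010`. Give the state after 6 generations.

generation 1: 110101101010101101101
generation 2: 001011010101011011011
generation 3: 110110101010110110110
generation 4: 101101010101101101101
generation 5: 011010101011011011011
generation 6: 110101010110110110110

110101010110110110110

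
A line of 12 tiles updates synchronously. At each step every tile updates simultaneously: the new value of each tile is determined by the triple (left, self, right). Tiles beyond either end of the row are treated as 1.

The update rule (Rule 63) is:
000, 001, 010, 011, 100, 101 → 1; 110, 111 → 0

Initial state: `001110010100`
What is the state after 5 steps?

111110011111

step 1: 111001111111
step 2: 000111000000
step 3: 111100111111
step 4: 000011100000
step 5: 111110011111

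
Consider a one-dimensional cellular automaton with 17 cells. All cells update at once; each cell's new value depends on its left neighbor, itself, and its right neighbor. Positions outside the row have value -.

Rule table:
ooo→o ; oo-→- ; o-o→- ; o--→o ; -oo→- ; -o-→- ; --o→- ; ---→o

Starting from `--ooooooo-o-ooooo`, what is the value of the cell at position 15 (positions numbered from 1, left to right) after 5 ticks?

o--ooooo-----ooo-
-o--ooo-oooo--o-o
--o--o---oo-o----
o--o--oo-----oooo
-o--o---oooo--oo-
position 15 holds o

o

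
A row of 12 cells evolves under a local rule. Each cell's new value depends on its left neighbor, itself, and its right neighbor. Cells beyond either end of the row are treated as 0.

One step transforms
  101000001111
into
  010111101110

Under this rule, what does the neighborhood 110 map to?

0

At position 11 the neighborhood is 110; the next row has 0 there.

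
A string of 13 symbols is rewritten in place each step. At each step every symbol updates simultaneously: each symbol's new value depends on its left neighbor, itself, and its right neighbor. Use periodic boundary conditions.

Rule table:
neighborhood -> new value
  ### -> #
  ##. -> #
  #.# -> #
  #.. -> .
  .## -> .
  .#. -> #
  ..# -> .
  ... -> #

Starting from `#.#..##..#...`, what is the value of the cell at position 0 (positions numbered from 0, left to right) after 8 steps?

###...#..#.#.
.##.#.#..####
#.#####...###
##.####.#..##
###.#####...#
####.####.#..
.####.#####..
..####.####.#
position 0 holds .

.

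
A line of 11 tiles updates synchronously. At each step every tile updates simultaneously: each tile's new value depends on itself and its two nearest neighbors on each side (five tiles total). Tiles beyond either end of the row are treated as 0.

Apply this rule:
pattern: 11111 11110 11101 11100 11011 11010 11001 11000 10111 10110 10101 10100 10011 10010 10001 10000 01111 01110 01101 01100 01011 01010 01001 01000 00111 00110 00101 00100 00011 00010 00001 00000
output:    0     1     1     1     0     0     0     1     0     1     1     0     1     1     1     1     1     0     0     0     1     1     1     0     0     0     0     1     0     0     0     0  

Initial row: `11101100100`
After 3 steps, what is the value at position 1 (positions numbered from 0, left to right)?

00101001101
00010110000
00001101100
position 1 holds 0

0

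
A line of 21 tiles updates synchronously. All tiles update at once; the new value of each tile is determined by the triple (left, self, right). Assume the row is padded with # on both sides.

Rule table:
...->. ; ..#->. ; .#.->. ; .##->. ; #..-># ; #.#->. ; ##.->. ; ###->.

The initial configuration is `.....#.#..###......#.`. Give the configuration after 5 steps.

.#..#.......#....#...

#.......#....#.......
.#.......#....#......
..#.......#....#.....
#..#.......#....#....
.#..#.......#....#...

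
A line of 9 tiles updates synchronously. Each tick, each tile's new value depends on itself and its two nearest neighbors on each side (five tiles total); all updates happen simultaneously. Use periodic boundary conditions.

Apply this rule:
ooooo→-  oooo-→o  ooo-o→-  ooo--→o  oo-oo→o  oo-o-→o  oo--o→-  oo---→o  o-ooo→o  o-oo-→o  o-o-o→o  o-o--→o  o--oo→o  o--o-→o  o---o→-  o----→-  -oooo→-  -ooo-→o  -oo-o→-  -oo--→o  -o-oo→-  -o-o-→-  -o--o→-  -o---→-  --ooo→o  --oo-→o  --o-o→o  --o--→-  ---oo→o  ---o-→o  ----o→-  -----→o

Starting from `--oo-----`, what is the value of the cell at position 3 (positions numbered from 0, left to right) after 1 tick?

o

tick 1: -oooo-ooo
position 3 holds o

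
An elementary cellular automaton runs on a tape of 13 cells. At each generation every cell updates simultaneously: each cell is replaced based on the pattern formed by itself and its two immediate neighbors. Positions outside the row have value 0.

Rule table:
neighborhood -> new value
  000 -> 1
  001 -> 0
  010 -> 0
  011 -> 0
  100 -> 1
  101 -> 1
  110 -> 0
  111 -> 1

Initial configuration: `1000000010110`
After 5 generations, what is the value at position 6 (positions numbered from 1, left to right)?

0

0111111001001
0011110100100
1001101010011
0100010101000
0011001010111
position 6 holds 0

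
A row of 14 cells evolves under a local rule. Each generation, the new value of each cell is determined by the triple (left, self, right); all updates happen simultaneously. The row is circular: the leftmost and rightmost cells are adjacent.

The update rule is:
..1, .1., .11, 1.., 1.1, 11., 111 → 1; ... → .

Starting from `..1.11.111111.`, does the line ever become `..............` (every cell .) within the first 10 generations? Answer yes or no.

no

.1111111111111
11111111111111
11111111111111  (fixed point — unchanged through generation 10)
generation 10 is 11111111111111, still not uniform .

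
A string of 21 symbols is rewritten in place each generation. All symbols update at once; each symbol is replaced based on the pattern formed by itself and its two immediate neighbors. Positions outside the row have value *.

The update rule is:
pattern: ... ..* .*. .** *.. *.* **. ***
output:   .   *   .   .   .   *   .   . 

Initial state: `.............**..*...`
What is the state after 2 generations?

generation 1: ............*...*...*
generation 2: ...........*...*...*.

...........*...*...*.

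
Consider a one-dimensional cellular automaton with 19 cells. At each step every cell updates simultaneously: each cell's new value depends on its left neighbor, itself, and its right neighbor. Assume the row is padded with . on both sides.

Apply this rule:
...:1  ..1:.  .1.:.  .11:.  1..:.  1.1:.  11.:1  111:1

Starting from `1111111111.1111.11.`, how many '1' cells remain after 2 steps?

10

.111111111..111..1.
..11111111...11....
count of 1: 10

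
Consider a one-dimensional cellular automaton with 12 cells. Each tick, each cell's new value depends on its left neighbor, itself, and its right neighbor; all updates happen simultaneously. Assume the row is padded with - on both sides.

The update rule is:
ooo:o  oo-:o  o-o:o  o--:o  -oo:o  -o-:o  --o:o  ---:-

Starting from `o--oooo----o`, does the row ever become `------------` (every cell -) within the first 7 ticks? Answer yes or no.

oooooooo--oo
oooooooooooo
oooooooooooo  (fixed point — unchanged through tick 7)
tick 7 is oooooooooooo, still not uniform -

no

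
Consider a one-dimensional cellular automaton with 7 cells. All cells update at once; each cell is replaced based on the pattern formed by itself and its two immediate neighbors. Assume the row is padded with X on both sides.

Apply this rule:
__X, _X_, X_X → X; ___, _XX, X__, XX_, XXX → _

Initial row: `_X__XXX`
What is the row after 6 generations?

__XX__X

XX_X___
__XX__X
_X___X_
XX__XXX
___X___
__XX__X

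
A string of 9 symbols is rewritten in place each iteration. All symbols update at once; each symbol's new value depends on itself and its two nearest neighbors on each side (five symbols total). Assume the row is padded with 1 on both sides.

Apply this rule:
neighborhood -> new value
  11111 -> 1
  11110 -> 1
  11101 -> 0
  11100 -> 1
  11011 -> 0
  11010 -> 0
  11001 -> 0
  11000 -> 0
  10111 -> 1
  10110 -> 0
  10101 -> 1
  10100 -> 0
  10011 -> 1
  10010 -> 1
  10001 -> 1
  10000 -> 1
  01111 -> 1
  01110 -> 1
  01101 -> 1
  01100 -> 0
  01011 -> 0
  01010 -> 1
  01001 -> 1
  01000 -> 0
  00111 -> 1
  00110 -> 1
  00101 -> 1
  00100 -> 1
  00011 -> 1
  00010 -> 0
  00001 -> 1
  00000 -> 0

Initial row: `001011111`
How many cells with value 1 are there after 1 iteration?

011011111
count of 1: 7

7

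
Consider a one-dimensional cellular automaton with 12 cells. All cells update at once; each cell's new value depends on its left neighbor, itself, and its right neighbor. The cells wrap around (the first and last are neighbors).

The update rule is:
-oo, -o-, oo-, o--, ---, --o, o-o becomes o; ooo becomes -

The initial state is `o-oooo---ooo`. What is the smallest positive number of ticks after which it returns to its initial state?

2

ooo--ooooo--
o-oooo---ooo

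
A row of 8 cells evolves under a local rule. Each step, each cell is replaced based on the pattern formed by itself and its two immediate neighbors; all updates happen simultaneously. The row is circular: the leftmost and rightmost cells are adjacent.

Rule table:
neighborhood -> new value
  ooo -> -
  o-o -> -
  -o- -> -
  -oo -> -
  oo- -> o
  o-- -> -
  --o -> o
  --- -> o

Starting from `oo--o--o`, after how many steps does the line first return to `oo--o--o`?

step 1: -o-o--o-
step 2: o----o--
step 3: --ooo--o
step 4: -o--o-o-
step 5: o--o----
step 6: --o--ooo
step 7: -o--o--o
step 8: ---o--o-
step 9: ooo--o--
step 10: --o-o--o
step 11: -o----o-
step 12: o--ooo--
step 13: --o--o-o
step 14: -o--o---
step 15: o--o--oo
step 16: o-o--o--
step 17: ----o--o
step 18: -ooo--o-
step 19: o--o-o--
step 20: --o----o
step 21: -o--ooo-
step 22: o--o--o-
step 23: --o--o--
step 24: oo--o--o

24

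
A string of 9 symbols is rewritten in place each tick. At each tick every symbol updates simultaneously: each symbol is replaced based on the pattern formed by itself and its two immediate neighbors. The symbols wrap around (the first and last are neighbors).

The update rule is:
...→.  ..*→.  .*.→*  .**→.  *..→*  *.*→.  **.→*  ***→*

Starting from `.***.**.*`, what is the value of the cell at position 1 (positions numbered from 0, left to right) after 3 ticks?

..**..*.*
*..**.*.*
**..*.*..
position 1 holds *

*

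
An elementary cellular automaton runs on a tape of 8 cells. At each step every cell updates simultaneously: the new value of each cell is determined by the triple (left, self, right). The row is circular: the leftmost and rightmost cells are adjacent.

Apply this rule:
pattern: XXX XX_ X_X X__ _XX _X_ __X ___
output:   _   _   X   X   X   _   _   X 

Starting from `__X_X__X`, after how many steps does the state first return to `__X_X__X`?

X__X_X__
_X__X_X_
__X__X_X
X__X__X_
_X__X__X
X_X__X__
_X_X__X_
__X_X__X

8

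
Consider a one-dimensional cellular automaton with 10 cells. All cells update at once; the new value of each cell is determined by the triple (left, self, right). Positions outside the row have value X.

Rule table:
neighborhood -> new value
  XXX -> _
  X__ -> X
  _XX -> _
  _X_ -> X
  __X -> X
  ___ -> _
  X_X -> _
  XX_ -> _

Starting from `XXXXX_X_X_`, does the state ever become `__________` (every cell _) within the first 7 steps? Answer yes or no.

yes

______X_X_
X____XX_X_
_X__X___X_
_XXXXX_XX_
__________
all cells are _ at step 5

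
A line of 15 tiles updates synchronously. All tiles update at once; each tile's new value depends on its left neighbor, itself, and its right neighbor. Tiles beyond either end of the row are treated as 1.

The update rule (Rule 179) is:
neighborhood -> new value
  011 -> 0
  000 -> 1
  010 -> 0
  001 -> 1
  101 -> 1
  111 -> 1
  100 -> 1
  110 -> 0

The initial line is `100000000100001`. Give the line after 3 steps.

step 1: 011111111011110
step 2: 101111110101101
step 3: 010111101010010

010111101010010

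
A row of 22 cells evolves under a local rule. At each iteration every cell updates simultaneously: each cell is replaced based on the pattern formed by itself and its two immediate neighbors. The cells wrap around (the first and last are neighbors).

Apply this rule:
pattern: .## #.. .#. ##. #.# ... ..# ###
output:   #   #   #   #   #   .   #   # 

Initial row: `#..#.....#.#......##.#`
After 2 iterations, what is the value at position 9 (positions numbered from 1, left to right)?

#

#####...#####....#####
######.#######..######
position 9 holds #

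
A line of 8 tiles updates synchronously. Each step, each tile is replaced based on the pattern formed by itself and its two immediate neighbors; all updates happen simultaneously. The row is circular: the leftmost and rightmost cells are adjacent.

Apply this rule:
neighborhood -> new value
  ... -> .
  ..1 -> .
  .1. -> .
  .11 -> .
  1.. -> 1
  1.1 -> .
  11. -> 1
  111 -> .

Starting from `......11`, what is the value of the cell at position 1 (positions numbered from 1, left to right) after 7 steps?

step 1: 1......1
step 2: 11......
step 3: .11.....
step 4: ..11....
step 5: ...11...
step 6: ....11..
step 7: .....11.
position 1 holds .

.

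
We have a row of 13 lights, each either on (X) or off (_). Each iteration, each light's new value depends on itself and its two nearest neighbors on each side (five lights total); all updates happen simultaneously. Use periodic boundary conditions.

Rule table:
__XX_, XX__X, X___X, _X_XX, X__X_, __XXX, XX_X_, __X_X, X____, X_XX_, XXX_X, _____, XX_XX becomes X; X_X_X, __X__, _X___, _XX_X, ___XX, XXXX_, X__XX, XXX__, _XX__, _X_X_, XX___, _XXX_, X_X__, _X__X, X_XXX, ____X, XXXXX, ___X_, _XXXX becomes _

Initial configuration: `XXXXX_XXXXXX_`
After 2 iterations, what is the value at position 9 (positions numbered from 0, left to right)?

____XX_____XX
_X__X__XX__X_
position 9 holds _

_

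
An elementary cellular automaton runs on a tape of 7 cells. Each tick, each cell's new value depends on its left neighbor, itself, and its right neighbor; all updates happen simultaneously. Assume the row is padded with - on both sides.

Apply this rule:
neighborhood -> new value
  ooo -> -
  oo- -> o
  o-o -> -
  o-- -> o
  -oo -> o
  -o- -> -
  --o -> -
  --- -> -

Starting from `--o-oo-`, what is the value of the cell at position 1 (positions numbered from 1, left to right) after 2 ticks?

tick 1: ----ooo
tick 2: ----o-o
position 1 holds -

-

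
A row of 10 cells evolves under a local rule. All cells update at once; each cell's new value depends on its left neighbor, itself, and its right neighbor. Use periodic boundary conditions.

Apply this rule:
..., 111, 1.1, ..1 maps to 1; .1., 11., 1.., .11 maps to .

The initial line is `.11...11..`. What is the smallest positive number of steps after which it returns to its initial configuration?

1...11...1
..11...11.
11...11...
...11...11
.11...11..

5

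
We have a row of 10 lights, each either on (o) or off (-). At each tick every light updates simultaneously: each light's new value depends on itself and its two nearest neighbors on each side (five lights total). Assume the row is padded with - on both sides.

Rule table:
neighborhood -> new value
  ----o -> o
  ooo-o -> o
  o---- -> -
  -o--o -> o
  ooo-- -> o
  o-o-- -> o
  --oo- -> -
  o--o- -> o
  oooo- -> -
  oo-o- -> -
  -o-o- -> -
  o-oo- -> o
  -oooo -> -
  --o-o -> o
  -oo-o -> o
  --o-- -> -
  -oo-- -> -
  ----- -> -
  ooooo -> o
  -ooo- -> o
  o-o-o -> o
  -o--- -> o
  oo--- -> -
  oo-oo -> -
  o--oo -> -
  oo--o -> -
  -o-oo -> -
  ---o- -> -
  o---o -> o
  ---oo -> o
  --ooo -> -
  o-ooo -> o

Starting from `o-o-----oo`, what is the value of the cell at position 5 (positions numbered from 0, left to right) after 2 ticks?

o-oo--oo--
o-o-------
position 5 holds -

-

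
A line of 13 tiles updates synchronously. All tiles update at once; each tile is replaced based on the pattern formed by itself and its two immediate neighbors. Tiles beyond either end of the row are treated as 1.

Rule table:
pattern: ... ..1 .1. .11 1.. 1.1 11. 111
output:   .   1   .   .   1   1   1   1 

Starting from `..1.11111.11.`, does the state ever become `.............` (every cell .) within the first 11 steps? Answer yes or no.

no

step 1: 11.1.11111.11
step 2: 111.1.11111.1
step 3: 1111.1.11111.
step 4: 11111.1.11111
step 5: 111111.1.1111
step 6: 1111111.1.111
step 7: 11111111.1.11
step 8: 111111111.1.1
step 9: 1111111111.1.
step 10: 11111111111.1
step 11: 111111111111.
step 11 is 111111111111., still not uniform .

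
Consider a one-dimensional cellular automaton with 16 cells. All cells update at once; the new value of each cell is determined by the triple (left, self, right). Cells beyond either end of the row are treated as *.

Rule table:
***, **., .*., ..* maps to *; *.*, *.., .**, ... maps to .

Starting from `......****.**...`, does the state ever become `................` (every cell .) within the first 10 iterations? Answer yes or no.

no

.....*.***..*..*
....**..**.**.*.
...*.*.*.*..*.*.
..**.*.*.*.**.*.
.*.*.*.*.*..*.*.
.*.*.*.*.*.**.*.
.*.*.*.*.*..*.*.  (repeats iteration 5; period 2)
iteration 10: .*.*.*.*.*.**.*.
iteration 10 is .*.*.*.*.*.**.*., still not uniform .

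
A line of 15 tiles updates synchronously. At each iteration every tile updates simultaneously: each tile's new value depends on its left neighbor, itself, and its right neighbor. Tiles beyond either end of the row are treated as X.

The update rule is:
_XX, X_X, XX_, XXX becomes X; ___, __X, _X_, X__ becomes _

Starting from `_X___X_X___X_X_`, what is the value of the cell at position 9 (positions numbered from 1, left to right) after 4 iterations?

_

X_____X_____X_X
X____________XX
X____________XX  (fixed point — unchanged through iteration 4)
position 9 holds _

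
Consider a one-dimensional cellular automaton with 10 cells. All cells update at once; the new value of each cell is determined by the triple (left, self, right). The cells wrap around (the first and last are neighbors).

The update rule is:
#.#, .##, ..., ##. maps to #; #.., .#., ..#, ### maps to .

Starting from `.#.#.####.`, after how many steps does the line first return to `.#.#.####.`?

step 1: ..#.##..#.
step 2: #..###....
step 3: ...#.#.##.
step 4: ##..#.###.
step 5: ##...##.##
step 6: .#.#.####.

6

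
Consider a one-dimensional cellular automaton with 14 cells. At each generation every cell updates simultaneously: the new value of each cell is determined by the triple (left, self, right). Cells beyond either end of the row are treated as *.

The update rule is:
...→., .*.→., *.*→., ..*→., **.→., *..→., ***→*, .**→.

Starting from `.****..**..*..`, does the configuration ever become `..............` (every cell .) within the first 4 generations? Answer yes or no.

..**..........
..............
all cells are . at generation 2

yes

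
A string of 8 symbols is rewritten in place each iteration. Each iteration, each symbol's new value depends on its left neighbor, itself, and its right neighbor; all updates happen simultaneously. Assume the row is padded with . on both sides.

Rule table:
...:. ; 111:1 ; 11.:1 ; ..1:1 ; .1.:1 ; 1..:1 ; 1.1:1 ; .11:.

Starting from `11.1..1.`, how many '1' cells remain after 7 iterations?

5

.1111111
1.111111
11.11111
.11.1111
1.11.111
11.11.11
.11.11.1
count of 1: 5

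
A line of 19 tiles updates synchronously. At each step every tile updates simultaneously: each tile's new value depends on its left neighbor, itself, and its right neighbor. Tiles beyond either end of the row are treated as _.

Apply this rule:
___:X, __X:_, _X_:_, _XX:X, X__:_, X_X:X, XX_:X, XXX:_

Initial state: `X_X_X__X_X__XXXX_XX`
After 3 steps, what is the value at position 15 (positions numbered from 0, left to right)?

_X_X____X___X__XXXX
__X__XX___X____X__X
X____XX_X___XX_____
position 15 holds _

_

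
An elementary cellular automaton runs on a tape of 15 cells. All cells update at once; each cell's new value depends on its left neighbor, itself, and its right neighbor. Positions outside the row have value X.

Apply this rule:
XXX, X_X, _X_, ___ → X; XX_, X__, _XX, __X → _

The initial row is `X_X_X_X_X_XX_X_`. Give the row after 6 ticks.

X_XXXX___XXXX_X

_XXXXXXXXX__XXX
X_XXXXXXX____XX
_X_XXXXX__XX__X
XXX_XXX________
XX_X_X__XXXXXX_
X_XXXX___XXXX_X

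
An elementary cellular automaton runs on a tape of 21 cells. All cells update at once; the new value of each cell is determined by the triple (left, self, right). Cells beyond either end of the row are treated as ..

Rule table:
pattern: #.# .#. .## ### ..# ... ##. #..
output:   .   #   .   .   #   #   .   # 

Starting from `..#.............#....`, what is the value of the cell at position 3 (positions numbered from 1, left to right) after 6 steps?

#####################
.....................
#####################  (repeats step 1; period 2)
step 6: .....................
position 3 holds .

.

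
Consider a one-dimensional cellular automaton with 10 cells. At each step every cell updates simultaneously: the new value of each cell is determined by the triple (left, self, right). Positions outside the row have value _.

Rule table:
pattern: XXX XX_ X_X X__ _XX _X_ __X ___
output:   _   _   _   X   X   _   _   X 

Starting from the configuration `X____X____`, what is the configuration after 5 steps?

_X_X____XX

_XXX__XXXX
_X__X_X___
__X____XXX
X__XXX_X__
_X_X____XX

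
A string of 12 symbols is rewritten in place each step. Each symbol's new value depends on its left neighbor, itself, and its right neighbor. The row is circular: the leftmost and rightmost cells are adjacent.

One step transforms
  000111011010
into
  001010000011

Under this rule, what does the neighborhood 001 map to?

1

At position 2 the neighborhood is 001; the next row has 1 there.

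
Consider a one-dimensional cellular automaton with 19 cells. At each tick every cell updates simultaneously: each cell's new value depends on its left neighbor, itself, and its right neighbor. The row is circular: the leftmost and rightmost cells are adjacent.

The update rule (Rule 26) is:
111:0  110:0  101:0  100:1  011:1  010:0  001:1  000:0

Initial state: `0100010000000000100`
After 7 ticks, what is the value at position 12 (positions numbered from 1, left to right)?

1010101000000001010
0000000100000010000
0000001010000101000
0000010001001000100
0000101010110101010
0001000000100000001
1010100001010000010
position 12 holds 1

1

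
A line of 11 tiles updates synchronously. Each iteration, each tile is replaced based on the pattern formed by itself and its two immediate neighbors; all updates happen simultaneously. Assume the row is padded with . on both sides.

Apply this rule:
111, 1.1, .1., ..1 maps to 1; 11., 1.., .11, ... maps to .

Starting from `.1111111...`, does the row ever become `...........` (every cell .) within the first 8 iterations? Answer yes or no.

yes

iteration 1: 1.11111....
iteration 2: 11.111.....
iteration 3: ..1.1......
iteration 4: .1111......
iteration 5: 1.11.......
iteration 6: 11.........
iteration 7: ...........
all cells are . at iteration 7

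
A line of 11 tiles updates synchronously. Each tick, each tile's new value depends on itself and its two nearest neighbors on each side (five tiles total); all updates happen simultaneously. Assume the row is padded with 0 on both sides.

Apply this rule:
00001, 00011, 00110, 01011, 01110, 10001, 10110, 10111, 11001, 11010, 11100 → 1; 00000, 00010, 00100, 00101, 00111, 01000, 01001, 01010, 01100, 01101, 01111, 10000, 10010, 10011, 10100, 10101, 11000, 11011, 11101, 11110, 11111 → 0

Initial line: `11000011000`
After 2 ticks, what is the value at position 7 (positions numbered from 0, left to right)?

0

10001110000
00110110000
position 7 holds 0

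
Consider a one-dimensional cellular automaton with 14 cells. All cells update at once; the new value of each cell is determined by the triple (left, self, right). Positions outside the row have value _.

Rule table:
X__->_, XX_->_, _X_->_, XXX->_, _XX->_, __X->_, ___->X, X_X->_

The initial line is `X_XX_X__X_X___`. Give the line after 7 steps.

____________XX

step 1: ____________XX
step 2: XXXXXXXXXXX___
step 3: ____________XX  (repeats step 1; period 2)
step 7: ____________XX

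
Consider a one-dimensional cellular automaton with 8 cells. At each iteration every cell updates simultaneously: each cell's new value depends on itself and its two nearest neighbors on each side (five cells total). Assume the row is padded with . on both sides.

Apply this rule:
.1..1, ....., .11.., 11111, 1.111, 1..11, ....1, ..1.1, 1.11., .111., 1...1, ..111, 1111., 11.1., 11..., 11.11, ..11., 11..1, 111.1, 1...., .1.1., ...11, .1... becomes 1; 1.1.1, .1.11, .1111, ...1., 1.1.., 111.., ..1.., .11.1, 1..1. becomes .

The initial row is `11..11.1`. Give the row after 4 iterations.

11..11.1

11111.1.
1.1111.1
1.1.111.
11..11.1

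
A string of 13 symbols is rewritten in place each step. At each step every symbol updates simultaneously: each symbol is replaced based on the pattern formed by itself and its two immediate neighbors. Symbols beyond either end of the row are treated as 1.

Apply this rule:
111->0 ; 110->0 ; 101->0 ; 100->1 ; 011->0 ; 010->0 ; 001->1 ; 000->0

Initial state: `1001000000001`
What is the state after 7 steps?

0110101000000

0110100000010
0000010000100
1000101001011
0101000110000
0000101001001
1001000110110
0110101000000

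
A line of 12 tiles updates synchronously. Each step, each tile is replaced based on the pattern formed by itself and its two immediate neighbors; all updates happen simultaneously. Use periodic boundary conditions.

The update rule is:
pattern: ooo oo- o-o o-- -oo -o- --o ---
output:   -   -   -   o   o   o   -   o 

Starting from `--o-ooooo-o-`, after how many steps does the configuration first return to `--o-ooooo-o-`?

2

step 1: o-o-o-----oo
step 2: --o-ooooo-o-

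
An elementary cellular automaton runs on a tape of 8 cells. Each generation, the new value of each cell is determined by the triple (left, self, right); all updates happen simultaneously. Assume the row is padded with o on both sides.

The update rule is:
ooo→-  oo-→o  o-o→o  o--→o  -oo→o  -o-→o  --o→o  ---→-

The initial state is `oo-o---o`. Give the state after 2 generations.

oo--ooo-

-oooo-oo
oo--ooo-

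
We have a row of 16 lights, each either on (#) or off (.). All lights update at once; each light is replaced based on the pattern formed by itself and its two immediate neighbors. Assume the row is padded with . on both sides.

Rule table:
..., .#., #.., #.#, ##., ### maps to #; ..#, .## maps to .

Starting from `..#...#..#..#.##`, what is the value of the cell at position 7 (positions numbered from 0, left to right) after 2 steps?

#

#.###.##.##.##.#
##.###.##.##.###
position 7 holds #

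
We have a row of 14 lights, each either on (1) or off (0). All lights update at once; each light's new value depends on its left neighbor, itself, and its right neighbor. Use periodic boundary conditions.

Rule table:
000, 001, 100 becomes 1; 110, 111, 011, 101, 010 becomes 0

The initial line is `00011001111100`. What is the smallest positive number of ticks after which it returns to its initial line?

2

11100110000011
00011001111100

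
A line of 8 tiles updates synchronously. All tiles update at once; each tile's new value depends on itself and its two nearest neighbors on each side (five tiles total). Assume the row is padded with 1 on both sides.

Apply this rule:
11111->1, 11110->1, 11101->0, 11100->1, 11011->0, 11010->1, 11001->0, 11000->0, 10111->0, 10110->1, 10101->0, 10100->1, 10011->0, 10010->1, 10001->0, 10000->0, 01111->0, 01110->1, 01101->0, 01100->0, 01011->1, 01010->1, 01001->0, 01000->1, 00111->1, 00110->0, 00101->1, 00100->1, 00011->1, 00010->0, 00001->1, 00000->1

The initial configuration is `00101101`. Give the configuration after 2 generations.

01111000
00011001

00011001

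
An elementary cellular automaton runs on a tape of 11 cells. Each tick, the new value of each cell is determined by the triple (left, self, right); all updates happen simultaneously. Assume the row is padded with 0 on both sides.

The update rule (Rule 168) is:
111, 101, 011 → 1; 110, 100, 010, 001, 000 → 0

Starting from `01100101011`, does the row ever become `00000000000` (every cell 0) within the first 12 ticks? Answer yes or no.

yes

tick 1: 01000010110
tick 2: 00000001100
tick 3: 00000001000
tick 4: 00000000000
all cells are 0 at tick 4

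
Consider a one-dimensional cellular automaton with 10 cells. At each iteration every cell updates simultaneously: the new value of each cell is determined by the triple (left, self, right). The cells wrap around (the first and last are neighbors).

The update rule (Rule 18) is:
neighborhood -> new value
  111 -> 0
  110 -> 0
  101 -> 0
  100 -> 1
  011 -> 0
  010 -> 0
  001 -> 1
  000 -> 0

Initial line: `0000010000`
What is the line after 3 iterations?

0010101010

0000101000
0001000100
0010101010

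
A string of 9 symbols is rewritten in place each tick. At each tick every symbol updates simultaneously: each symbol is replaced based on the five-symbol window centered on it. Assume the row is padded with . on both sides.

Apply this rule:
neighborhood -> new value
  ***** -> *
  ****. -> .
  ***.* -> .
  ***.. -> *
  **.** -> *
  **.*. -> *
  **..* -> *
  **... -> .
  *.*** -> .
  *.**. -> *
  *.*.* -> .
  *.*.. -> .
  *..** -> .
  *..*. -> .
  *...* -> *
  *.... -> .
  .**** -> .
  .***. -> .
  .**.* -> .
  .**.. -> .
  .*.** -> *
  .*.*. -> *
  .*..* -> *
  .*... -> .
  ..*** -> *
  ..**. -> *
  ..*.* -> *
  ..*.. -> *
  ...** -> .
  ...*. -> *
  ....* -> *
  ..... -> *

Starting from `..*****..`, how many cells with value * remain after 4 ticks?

tick 1: *.*.*.*..
tick 2: **.*.*...
tick 3: *.*.*...*
tick 4: **.*..***
count of *: 6

6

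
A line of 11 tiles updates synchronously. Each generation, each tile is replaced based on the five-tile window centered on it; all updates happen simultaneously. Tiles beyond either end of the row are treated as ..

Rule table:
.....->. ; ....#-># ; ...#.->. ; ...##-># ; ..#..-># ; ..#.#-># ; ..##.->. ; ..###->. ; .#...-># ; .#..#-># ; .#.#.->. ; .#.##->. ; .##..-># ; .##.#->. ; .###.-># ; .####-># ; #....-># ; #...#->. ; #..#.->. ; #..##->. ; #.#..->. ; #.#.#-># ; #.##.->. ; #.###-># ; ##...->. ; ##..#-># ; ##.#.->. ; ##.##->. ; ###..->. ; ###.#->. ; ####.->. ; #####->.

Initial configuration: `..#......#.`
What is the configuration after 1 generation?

#.###..#.##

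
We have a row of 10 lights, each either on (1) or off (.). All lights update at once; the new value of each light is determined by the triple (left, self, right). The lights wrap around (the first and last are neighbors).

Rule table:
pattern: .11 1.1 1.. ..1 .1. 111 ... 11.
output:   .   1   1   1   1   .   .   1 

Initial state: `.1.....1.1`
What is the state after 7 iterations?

111...1111
..11.1....
.1.1111...
111...11..
..11.1.111
11.1111..1
.11...111.

.11...111.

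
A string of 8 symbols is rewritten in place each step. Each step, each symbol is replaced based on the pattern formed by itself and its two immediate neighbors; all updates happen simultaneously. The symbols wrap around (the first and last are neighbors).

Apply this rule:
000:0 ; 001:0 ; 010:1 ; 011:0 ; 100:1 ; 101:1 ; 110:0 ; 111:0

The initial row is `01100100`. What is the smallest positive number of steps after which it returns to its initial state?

8

00010110
00011001
10000101
01000110
01100001
10010001
01011000
01100100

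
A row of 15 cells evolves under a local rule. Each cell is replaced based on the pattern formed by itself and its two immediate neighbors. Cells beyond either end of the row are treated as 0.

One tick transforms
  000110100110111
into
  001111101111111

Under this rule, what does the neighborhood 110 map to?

1

At position 4 the neighborhood is 110; the next row has 1 there.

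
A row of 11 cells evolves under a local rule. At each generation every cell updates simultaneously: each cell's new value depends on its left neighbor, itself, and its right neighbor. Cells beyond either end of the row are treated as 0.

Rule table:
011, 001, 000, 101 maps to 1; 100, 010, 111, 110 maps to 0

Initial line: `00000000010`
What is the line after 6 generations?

generation 1: 11111111100
generation 2: 10000000001
generation 3: 00111111110
generation 4: 11100000000
generation 5: 10001111111
generation 6: 00111000000

00111000000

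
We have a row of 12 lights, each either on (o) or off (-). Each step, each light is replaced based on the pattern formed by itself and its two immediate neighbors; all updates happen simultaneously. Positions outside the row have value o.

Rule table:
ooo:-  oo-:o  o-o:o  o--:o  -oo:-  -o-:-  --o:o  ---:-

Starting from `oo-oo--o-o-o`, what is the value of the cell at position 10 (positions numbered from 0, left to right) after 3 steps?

step 1: -oo-ooo-o-o-
step 2: o-oo--oo-o-o
step 3: oo-ooo-oo-o-
position 10 holds o

o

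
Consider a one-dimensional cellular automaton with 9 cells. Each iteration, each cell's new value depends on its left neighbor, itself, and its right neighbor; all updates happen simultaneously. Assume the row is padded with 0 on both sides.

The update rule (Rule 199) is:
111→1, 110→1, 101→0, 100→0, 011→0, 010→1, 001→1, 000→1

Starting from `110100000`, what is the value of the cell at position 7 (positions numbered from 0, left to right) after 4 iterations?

0

iteration 1: 010101111
iteration 2: 110100111
iteration 3: 010101011
iteration 4: 110101001
position 7 holds 0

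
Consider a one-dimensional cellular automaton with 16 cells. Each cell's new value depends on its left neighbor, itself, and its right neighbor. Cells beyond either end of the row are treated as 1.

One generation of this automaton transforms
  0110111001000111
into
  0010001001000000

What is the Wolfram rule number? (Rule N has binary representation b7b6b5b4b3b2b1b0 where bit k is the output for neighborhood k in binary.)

position 5: 111 → 0  (bit 7 = 0)
position 2: 110 → 1  (bit 6 = 1)
position 0: 101 → 0  (bit 5 = 0)
position 7: 100 → 0  (bit 4 = 0)
position 1: 011 → 0  (bit 3 = 0)
position 9: 010 → 1  (bit 2 = 1)
position 8: 001 → 0  (bit 1 = 0)
position 11: 000 → 0  (bit 0 = 0)
bits b7..b0 = 01000100 = 68

68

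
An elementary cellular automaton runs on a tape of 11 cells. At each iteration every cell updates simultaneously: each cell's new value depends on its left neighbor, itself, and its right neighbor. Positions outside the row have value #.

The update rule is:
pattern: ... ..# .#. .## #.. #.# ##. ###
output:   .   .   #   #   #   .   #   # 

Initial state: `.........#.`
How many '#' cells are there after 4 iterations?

5

#........#.
##.......#.
###......#.
####.....#.
count of #: 5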